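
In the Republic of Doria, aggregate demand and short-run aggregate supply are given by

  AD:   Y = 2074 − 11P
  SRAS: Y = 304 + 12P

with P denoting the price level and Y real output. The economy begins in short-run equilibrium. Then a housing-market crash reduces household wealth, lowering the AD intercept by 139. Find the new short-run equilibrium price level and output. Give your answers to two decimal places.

This is a negative demand shock: AD shifts left.
New AD: Y = 1935 − 11P.
Set AD = SRAS: 1935 − 11P = 304 + 12P, so 1631 = 23P and P = 70.91.
Substituting into AD, Y = 1154.96.

P = 70.91, Y = 1154.96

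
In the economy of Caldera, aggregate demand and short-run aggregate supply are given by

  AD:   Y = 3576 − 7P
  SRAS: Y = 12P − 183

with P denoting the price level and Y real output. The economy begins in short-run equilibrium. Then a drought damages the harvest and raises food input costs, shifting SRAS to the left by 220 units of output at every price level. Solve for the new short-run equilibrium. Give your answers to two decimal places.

P = 209.42, Y = 2110.05

This is a negative supply shock: SRAS shifts left.
New SRAS: Y = 12P − 403.
Set AD = SRAS: 3576 − 7P = 12P − 403, so 3979 = 19P and P = 209.42.
Substituting into AD, Y = 2110.05.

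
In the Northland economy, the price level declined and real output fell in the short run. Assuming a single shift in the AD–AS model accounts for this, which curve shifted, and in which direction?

P fell and Y fell. An AD shift moves P and Y in the same direction; an SRAS shift moves them in opposite directions.
Here P and Y moved in the same direction, so the AD curve shifted.
Since Y fell, AD shifted left.

AD shifted left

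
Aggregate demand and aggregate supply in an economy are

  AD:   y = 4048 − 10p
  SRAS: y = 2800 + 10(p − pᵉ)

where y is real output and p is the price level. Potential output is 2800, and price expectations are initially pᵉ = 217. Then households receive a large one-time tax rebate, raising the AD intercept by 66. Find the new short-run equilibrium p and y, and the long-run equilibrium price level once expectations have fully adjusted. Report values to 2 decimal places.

AD shifts right: new AD is y = 4114 − 10p. With pᵉ = 217, SRAS is y = 630 + 10p.
Short run: 4114 − 10p = 630 + 10p gives 3484 = 20p, so p = 174.20 and y = 4114 − 10p = 2372.00.
y = 2372.00 is below potential 2800; expectations adjust and SRAS shifts right until y = 2800.
Long run: on the new AD curve, 2800 = 4114 − 10p gives p = 131.40.

Short run: p = 174.20, y = 2372.00. Long run: p = 131.40.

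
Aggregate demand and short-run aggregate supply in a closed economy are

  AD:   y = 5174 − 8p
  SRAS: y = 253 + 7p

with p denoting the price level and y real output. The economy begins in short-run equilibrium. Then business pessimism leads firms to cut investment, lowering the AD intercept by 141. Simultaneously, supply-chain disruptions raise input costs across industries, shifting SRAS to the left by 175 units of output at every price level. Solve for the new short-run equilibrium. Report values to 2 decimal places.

After both shocks: AD is y = 5033 − 8p and SRAS is y = 78 + 7p.
Setting them equal: 4955 = 15p, so p = 330.33.
Substituting into AD, y = 2390.33.

p = 330.33, y = 2390.33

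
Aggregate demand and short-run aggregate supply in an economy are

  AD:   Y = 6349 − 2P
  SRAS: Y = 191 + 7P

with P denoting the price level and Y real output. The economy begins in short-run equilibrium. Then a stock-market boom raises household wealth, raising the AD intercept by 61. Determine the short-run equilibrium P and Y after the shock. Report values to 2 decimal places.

P = 691.00, Y = 5028.00

This is a positive demand shock: AD shifts right.
New AD: Y = 6410 − 2P.
Set AD = SRAS: 6410 − 2P = 191 + 7P, so 6219 = 9P and P = 691.00.
Substituting into AD, Y = 5028.00.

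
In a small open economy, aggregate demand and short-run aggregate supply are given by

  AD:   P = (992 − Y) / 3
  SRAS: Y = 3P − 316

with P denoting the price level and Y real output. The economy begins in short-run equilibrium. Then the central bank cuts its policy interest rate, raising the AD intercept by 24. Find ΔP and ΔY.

ΔP = +4, ΔY = +12

This is a positive demand shock: AD shifts right.
New AD: Y = 1016 − 3P.
Set AD = SRAS: 1016 − 3P = 3P − 316, so 1332 = 6P and P = 222.
Y = 1016 − 3·222 = 350.
Initially P = 218, Y = 338, so ΔP = +4 and ΔY = +12.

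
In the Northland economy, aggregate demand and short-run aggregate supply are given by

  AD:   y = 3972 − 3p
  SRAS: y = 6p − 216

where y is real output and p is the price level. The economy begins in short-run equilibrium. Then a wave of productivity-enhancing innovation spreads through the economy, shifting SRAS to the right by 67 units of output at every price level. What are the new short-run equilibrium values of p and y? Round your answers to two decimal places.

This is a positive supply shock: SRAS shifts right.
New SRAS: y = 6p − 149.
Set AD = SRAS: 3972 − 3p = 6p − 149, so 4121 = 9p and p = 457.89.
Substituting into AD, y = 2598.33.

p = 457.89, y = 2598.33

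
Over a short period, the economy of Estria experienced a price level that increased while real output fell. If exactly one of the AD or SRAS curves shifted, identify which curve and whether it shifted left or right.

P rose and Y fell. An AD shift moves P and Y in the same direction; an SRAS shift moves them in opposite directions.
Here P and Y moved in opposite directions, so the SRAS curve shifted.
Since Y fell, SRAS shifted left.

SRAS shifted left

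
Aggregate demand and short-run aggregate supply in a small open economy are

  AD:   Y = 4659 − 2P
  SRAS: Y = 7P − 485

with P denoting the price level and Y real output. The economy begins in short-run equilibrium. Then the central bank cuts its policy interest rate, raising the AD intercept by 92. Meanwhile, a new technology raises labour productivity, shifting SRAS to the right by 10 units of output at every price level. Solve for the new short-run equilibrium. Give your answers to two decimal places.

After both shocks: AD is Y = 4751 − 2P and SRAS is Y = 7P − 475.
Setting them equal: 5226 = 9P, so P = 580.67.
Substituting into AD, Y = 3589.67.

P = 580.67, Y = 3589.67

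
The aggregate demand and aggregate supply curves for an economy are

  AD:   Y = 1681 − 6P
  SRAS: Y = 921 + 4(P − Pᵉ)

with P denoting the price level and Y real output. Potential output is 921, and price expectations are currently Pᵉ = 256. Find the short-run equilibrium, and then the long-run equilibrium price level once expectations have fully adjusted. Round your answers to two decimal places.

Short run: P = 178.40, Y = 610.60. Long run: P = 126.67.

Short run: with Pᵉ = 256, SRAS is Y = 4P − 103. Setting AD = SRAS gives 1784 = 10P, so P = 178.40 and Y = 1681 − 6P = 610.60.
Output 610.60 is below potential 921, so over time expected prices fall and SRAS shifts right until Y returns to 921.
Long run: Y = 921 on the AD curve gives 921 = 1681 − 6P, so P = 126.67.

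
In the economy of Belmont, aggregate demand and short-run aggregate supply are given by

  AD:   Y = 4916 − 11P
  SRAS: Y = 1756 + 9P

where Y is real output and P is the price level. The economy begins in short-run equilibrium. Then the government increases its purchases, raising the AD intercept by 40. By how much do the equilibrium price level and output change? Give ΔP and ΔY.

ΔP = +2, ΔY = +18

This is a positive demand shock: AD shifts right.
New AD: Y = 4956 − 11P.
Set AD = SRAS: 4956 − 11P = 1756 + 9P, so 3200 = 20P and P = 160.
Y = 4956 − 11·160 = 3196.
Initially P = 158, Y = 3178, so ΔP = +2 and ΔY = +18.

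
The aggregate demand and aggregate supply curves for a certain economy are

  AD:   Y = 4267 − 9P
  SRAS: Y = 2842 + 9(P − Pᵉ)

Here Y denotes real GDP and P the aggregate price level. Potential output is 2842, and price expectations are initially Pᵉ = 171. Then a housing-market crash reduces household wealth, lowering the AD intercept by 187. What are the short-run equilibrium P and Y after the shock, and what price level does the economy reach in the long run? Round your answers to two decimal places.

AD shifts left: new AD is Y = 4080 − 9P. With Pᵉ = 171, SRAS is Y = 1303 + 9P.
Short run: 4080 − 9P = 1303 + 9P gives 2777 = 18P, so P = 154.28 and Y = 4080 − 9P = 2691.50.
Y = 2691.50 is below potential 2842; expectations adjust and SRAS shifts right until Y = 2842.
Long run: on the new AD curve, 2842 = 4080 − 9P gives P = 137.56.

Short run: P = 154.28, Y = 2691.50. Long run: P = 137.56.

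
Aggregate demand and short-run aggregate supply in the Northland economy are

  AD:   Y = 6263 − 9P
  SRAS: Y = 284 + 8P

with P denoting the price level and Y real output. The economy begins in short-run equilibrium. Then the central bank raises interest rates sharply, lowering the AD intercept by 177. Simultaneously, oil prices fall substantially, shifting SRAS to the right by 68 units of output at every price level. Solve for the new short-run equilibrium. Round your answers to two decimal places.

P = 337.29, Y = 3050.35

After both shocks: AD is Y = 6086 − 9P and SRAS is Y = 352 + 8P.
Setting them equal: 5734 = 17P, so P = 337.29.
Substituting into AD, Y = 3050.35.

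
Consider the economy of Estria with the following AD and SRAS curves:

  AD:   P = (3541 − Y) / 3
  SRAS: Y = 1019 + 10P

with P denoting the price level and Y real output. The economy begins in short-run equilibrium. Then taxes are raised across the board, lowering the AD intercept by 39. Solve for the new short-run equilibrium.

P = 191, Y = 2929

This is a negative demand shock: AD shifts left.
New AD: Y = 3502 − 3P.
Set AD = SRAS: 3502 − 3P = 1019 + 10P, so 2483 = 13P and P = 191.
Y = 3502 − 3·191 = 2929.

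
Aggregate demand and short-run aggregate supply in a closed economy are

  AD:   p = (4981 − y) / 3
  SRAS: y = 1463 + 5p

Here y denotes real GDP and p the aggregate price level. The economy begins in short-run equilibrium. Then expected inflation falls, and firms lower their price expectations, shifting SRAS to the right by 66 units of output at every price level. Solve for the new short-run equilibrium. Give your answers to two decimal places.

This is a positive supply shock: SRAS shifts right.
New SRAS: y = 1529 + 5p.
Set AD = SRAS: 4981 − 3p = 1529 + 5p, so 3452 = 8p and p = 431.50.
Substituting into AD, y = 3686.50.

p = 431.50, y = 3686.50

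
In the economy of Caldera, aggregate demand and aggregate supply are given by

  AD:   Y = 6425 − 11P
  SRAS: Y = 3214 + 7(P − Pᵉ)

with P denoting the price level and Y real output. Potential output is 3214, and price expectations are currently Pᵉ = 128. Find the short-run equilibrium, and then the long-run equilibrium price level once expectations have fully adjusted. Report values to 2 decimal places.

Short run: with Pᵉ = 128, SRAS is Y = 2318 + 7P. Setting AD = SRAS gives 4107 = 18P, so P = 228.17 and Y = 6425 − 11P = 3915.17.
Output 3915.17 is above potential 3214, so over time expected prices rise and SRAS shifts left until Y returns to 3214.
Long run: Y = 3214 on the AD curve gives 3214 = 6425 − 11P, so P = 291.91.

Short run: P = 228.17, Y = 3915.17. Long run: P = 291.91.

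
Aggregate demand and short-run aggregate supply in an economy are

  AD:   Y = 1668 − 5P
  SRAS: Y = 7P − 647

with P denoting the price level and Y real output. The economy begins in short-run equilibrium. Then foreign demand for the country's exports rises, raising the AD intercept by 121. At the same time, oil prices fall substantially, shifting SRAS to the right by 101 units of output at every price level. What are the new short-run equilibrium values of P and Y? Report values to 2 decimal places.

P = 194.58, Y = 816.08

After both shocks: AD is Y = 1789 − 5P and SRAS is Y = 7P − 546.
Setting them equal: 2335 = 12P, so P = 194.58.
Substituting into AD, Y = 816.08.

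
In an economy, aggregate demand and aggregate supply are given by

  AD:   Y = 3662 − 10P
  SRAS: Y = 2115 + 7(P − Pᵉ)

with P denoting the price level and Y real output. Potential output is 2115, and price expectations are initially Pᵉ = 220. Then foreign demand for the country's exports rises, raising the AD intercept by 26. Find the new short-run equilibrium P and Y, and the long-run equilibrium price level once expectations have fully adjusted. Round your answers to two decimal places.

AD shifts right: new AD is Y = 3688 − 10P. With Pᵉ = 220, SRAS is Y = 575 + 7P.
Short run: 3688 − 10P = 575 + 7P gives 3113 = 17P, so P = 183.12 and Y = 3688 − 10P = 1856.82.
Y = 1856.82 is below potential 2115; expectations adjust and SRAS shifts right until Y = 2115.
Long run: on the new AD curve, 2115 = 3688 − 10P gives P = 157.30.

Short run: P = 183.12, Y = 1856.82. Long run: P = 157.30.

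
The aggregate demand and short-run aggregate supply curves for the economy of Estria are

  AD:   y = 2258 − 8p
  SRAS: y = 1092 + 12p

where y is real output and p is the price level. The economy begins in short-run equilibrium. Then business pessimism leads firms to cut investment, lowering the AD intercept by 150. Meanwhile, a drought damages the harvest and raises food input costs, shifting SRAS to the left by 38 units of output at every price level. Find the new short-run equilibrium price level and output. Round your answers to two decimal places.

After both shocks: AD is y = 2108 − 8p and SRAS is y = 1054 + 12p.
Setting them equal: 1054 = 20p, so p = 52.70.
Substituting into AD, y = 1686.40.

p = 52.70, y = 1686.40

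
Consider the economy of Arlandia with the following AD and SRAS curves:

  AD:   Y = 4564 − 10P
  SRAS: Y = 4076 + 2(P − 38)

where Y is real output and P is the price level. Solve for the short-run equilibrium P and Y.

Write SRAS as Y = 4076 + 2P − 76 = 4000 + 2P.
Set AD = SRAS: 4564 − 10P = 4000 + 2P, so 564 = 12P and P = 47.
Then Y = 4564 − 10·47 = 4094.

P = 47, Y = 4094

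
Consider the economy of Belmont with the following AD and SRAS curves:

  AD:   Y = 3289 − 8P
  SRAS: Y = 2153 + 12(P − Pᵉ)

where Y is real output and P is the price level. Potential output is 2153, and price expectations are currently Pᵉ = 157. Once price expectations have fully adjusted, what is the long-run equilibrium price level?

Long-run P = 142

Short run: with Pᵉ = 157, SRAS is Y = 269 + 12P. Setting AD = SRAS gives 3020 = 20P, so P = 151 and Y = 3289 − 8·151 = 2081.
Output 2081 is below potential 2153, so over time expected prices fall and SRAS shifts right until Y returns to 2153.
Long run: Y = 2153 on the AD curve gives 2153 = 3289 − 8P, so P = 142.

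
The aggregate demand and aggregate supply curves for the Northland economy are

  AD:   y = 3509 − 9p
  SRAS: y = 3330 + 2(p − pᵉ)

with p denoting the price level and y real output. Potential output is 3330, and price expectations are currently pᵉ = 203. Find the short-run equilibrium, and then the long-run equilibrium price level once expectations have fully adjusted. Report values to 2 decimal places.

Short run: p = 53.18, y = 3030.36. Long run: p = 19.89.

Short run: with pᵉ = 203, SRAS is y = 2924 + 2p. Setting AD = SRAS gives 585 = 11p, so p = 53.18 and y = 3509 − 9p = 3030.36.
Output 3030.36 is below potential 3330, so over time expected prices fall and SRAS shifts right until y returns to 3330.
Long run: y = 3330 on the AD curve gives 3330 = 3509 − 9p, so p = 19.89.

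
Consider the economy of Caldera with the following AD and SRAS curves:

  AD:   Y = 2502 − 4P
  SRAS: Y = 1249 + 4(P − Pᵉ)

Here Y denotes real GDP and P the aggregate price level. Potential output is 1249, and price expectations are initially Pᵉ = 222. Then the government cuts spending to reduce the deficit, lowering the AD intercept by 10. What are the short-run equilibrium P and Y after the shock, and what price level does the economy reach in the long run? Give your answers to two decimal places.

AD shifts left: new AD is Y = 2492 − 4P. With Pᵉ = 222, SRAS is Y = 361 + 4P.
Short run: 2492 − 4P = 361 + 4P gives 2131 = 8P, so P = 266.38 and Y = 2492 − 4P = 1426.50.
Y = 1426.50 is above potential 1249; expectations adjust and SRAS shifts left until Y = 1249.
Long run: on the new AD curve, 1249 = 2492 − 4P gives P = 310.75.

Short run: P = 266.38, Y = 1426.50. Long run: P = 310.75.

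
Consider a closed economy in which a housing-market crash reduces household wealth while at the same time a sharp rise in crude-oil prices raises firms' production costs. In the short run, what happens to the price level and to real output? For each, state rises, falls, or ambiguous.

The first event is a negative demand shock: AD shifts left, which by itself pushes P down and Y down.
The second is an adverse supply shock: SRAS shifts left, which by itself pushes P up and Y down.
The two shocks push P in opposite directions, so the effect on P is ambiguous. Both shocks push Y down, so Y falls.

Price level: ambiguous; output: falls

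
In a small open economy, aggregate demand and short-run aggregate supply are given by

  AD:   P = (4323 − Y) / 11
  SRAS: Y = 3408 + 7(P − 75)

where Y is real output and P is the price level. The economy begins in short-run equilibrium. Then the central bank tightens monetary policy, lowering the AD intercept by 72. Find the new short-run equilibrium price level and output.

P = 76, Y = 3415

This is a negative demand shock: AD shifts left.
New AD: Y = 4251 − 11P.
SRAS can be written Y = 2883 + 7P.
Set AD = SRAS: 4251 − 11P = 2883 + 7P, so 1368 = 18P and P = 76.
Y = 4251 − 11·76 = 3415.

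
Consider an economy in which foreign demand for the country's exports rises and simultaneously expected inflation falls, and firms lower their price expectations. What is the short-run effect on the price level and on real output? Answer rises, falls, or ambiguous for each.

Price level: ambiguous; output: rises

The first event is a positive demand shock: AD shifts right, which by itself pushes P up and Y up.
The second is a favourable supply shock: SRAS shifts right, which by itself pushes P down and Y up.
The two shocks push P in opposite directions, so the effect on P is ambiguous. Both shocks push Y up, so Y rises.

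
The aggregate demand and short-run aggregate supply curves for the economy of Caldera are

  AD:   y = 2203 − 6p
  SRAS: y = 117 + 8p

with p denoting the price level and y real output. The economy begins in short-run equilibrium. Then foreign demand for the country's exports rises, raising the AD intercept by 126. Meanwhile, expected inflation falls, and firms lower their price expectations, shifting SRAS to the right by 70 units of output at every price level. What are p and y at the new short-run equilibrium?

p = 153, y = 1411

After both shocks: AD is y = 2329 − 6p and SRAS is y = 187 + 8p.
Setting them equal: 2142 = 14p, so p = 153.
y = 2329 − 6·153 = 1411.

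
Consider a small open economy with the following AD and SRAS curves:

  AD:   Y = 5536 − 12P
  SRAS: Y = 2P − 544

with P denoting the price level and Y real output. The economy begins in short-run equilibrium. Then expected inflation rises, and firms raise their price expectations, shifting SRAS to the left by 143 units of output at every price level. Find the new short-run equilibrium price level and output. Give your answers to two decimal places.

P = 444.50, Y = 202.00

This is a negative supply shock: SRAS shifts left.
New SRAS: Y = 2P − 687.
Set AD = SRAS: 5536 − 12P = 2P − 687, so 6223 = 14P and P = 444.50.
Substituting into AD, Y = 202.00.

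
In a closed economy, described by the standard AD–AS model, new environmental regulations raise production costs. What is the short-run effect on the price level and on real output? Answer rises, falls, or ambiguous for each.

This is an adverse supply shock: SRAS shifts left.
Moving along the downward-sloping AD curve, P rises and Y falls.

Price level: rises; output: falls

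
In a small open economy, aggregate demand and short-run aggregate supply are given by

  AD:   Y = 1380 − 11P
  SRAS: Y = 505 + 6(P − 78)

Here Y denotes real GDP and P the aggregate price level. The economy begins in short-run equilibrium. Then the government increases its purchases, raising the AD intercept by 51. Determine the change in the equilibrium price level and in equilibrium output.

ΔP = +3, ΔY = +18

This is a positive demand shock: AD shifts right.
New AD: Y = 1431 − 11P.
SRAS can be written Y = 37 + 6P.
Set AD = SRAS: 1431 − 11P = 37 + 6P, so 1394 = 17P and P = 82.
Y = 1431 − 11·82 = 529.
Initially P = 79, Y = 511, so ΔP = +3 and ΔY = +18.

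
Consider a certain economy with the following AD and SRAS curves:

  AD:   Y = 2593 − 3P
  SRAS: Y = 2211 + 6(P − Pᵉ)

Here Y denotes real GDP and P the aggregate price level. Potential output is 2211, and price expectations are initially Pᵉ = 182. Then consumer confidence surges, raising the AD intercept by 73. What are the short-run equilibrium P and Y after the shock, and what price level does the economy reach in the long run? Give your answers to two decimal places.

AD shifts right: new AD is Y = 2666 − 3P. With Pᵉ = 182, SRAS is Y = 1119 + 6P.
Short run: 2666 − 3P = 1119 + 6P gives 1547 = 9P, so P = 171.89 and Y = 2666 − 3P = 2150.33.
Y = 2150.33 is below potential 2211; expectations adjust and SRAS shifts right until Y = 2211.
Long run: on the new AD curve, 2211 = 2666 − 3P gives P = 151.67.

Short run: P = 171.89, Y = 2150.33. Long run: P = 151.67.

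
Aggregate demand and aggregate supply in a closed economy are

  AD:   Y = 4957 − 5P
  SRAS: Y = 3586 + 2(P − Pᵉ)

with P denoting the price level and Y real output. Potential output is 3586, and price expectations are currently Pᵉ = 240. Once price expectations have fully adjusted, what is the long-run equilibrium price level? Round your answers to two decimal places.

Short run: with Pᵉ = 240, SRAS is Y = 3106 + 2P. Setting AD = SRAS gives 1851 = 7P, so P = 264.43 and Y = 4957 − 5P = 3634.86.
Output 3634.86 is above potential 3586, so over time expected prices rise and SRAS shifts left until Y returns to 3586.
Long run: Y = 3586 on the AD curve gives 3586 = 4957 − 5P, so P = 274.20.

Long-run P = 274.20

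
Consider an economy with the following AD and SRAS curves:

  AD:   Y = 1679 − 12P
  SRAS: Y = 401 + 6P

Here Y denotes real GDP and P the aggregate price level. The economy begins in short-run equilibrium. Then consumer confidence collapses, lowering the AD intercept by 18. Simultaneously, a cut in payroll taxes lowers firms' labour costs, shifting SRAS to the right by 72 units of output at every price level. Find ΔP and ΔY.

ΔP = -5, ΔY = +42

After both shocks: AD is Y = 1661 − 12P and SRAS is Y = 473 + 6P.
Setting them equal: 1188 = 18P, so P = 66.
Y = 1661 − 12·66 = 869.
Initially P = 71, Y = 827, so ΔP = -5 and ΔY = +42.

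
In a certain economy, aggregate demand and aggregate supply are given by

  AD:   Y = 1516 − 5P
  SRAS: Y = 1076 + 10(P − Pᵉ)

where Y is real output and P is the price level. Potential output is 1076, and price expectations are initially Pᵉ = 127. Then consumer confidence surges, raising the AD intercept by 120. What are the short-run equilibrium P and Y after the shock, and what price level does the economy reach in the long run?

AD shifts right: new AD is Y = 1636 − 5P. With Pᵉ = 127, SRAS is Y = 10P − 194.
Short run: 1636 − 5P = 10P − 194 gives 1830 = 15P, so P = 122 and Y = 1636 − 5·122 = 1026.
Y = 1026 is below potential 1076; expectations adjust and SRAS shifts right until Y = 1076.
Long run: on the new AD curve, 1076 = 1636 − 5P gives P = 112.

Short run: P = 122, Y = 1026. Long run: P = 112.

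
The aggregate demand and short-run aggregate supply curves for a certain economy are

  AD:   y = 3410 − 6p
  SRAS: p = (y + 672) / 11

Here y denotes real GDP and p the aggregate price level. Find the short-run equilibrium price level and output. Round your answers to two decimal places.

p = 240.12, y = 1969.29

Rearrange SRAS to y = 11p − 672.
Set AD = SRAS: 3410 − 6p = 11p − 672, so 4082 = 17p and p = 240.12.
Substituting into AD, y = 3410 − 6p = 1969.29.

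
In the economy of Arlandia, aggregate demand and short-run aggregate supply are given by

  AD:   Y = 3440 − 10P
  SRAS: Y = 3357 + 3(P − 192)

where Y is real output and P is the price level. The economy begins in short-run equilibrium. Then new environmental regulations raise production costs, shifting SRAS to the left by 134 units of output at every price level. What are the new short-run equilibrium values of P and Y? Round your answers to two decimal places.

P = 61.00, Y = 2830.00

This is a negative supply shock: SRAS shifts left.
New SRAS: Y = 2647 + 3P.
Set AD = SRAS: 3440 − 10P = 2647 + 3P, so 793 = 13P and P = 61.00.
Substituting into AD, Y = 2830.00.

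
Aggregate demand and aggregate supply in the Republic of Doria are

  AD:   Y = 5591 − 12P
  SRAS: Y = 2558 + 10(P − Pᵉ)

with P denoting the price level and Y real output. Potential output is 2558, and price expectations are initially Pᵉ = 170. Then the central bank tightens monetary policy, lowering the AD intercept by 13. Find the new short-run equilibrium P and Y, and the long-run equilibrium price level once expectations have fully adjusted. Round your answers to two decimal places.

Short run: P = 214.55, Y = 3003.45. Long run: P = 251.67.

AD shifts left: new AD is Y = 5578 − 12P. With Pᵉ = 170, SRAS is Y = 858 + 10P.
Short run: 5578 − 12P = 858 + 10P gives 4720 = 22P, so P = 214.55 and Y = 5578 − 12P = 3003.45.
Y = 3003.45 is above potential 2558; expectations adjust and SRAS shifts left until Y = 2558.
Long run: on the new AD curve, 2558 = 5578 − 12P gives P = 251.67.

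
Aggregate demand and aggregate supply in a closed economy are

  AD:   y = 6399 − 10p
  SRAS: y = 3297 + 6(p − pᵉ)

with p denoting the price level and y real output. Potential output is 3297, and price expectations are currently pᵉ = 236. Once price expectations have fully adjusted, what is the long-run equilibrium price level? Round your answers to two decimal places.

Long-run p = 310.20

Short run: with pᵉ = 236, SRAS is y = 1881 + 6p. Setting AD = SRAS gives 4518 = 16p, so p = 282.38 and y = 6399 − 10p = 3575.25.
Output 3575.25 is above potential 3297, so over time expected prices rise and SRAS shifts left until y returns to 3297.
Long run: y = 3297 on the AD curve gives 3297 = 6399 − 10p, so p = 310.20.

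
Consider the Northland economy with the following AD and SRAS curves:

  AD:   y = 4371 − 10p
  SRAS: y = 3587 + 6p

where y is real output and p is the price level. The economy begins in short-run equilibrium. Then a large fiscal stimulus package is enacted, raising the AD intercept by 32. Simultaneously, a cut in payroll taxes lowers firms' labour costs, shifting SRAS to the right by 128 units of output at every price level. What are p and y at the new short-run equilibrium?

After both shocks: AD is y = 4403 − 10p and SRAS is y = 3715 + 6p.
Setting them equal: 688 = 16p, so p = 43.
y = 4403 − 10·43 = 3973.

p = 43, y = 3973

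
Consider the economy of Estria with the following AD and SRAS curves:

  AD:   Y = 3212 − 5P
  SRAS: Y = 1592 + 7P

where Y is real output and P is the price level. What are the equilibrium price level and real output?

Set AD = SRAS: 3212 − 5P = 1592 + 7P, so 1620 = 12P and P = 135.
Then Y = 3212 − 5·135 = 2537.

P = 135, Y = 2537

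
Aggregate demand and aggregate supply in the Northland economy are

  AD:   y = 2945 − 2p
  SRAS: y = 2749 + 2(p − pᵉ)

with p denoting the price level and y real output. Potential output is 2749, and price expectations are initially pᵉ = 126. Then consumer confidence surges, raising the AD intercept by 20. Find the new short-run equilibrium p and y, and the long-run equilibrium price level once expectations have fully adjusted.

Short run: p = 117, y = 2731. Long run: p = 108.

AD shifts right: new AD is y = 2965 − 2p. With pᵉ = 126, SRAS is y = 2497 + 2p.
Short run: 2965 − 2p = 2497 + 2p gives 468 = 4p, so p = 117 and y = 2965 − 2·117 = 2731.
y = 2731 is below potential 2749; expectations adjust and SRAS shifts right until y = 2749.
Long run: on the new AD curve, 2749 = 2965 − 2p gives p = 108.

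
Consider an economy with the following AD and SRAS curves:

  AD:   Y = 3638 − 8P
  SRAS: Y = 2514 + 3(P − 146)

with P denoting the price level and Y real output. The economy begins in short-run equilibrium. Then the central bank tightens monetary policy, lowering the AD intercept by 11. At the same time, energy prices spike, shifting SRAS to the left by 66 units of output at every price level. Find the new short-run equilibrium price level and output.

P = 147, Y = 2451

After both shocks: AD is Y = 3627 − 8P and SRAS is Y = 2010 + 3P.
Setting them equal: 1617 = 11P, so P = 147.
Y = 3627 − 8·147 = 2451.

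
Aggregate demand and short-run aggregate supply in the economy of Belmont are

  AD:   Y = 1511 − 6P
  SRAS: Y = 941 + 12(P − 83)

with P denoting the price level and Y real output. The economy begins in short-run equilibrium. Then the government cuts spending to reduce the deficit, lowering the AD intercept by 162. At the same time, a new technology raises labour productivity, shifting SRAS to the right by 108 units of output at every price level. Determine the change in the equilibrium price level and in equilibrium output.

ΔP = -15, ΔY = -72

After both shocks: AD is Y = 1349 − 6P and SRAS is Y = 53 + 12P.
Setting them equal: 1296 = 18P, so P = 72.
Y = 1349 − 6·72 = 917.
Initially P = 87, Y = 989, so ΔP = -15 and ΔY = -72.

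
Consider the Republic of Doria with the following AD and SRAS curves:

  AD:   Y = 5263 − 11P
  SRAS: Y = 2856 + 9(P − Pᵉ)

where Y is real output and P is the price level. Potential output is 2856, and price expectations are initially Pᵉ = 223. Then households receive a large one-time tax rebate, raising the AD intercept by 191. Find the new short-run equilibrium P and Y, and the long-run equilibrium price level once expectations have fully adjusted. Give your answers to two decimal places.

AD shifts right: new AD is Y = 5454 − 11P. With Pᵉ = 223, SRAS is Y = 849 + 9P.
Short run: 5454 − 11P = 849 + 9P gives 4605 = 20P, so P = 230.25 and Y = 5454 − 11P = 2921.25.
Y = 2921.25 is above potential 2856; expectations adjust and SRAS shifts left until Y = 2856.
Long run: on the new AD curve, 2856 = 5454 − 11P gives P = 236.18.

Short run: P = 230.25, Y = 2921.25. Long run: P = 236.18.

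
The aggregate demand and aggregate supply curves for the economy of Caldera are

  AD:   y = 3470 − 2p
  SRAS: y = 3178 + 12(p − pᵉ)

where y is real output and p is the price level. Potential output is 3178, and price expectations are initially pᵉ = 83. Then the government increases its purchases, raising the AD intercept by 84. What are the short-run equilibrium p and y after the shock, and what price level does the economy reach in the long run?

AD shifts right: new AD is y = 3554 − 2p. With pᵉ = 83, SRAS is y = 2182 + 12p.
Short run: 3554 − 2p = 2182 + 12p gives 1372 = 14p, so p = 98 and y = 3554 − 2·98 = 3358.
y = 3358 is above potential 3178; expectations adjust and SRAS shifts left until y = 3178.
Long run: on the new AD curve, 3178 = 3554 − 2p gives p = 188.

Short run: p = 98, y = 3358. Long run: p = 188.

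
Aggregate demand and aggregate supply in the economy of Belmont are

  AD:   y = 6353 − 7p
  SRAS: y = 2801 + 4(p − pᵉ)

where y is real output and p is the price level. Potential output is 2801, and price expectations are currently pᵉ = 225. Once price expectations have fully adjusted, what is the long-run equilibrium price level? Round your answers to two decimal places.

Short run: with pᵉ = 225, SRAS is y = 1901 + 4p. Setting AD = SRAS gives 4452 = 11p, so p = 404.73 and y = 6353 − 7p = 3519.91.
Output 3519.91 is above potential 2801, so over time expected prices rise and SRAS shifts left until y returns to 2801.
Long run: y = 2801 on the AD curve gives 2801 = 6353 − 7p, so p = 507.43.

Long-run p = 507.43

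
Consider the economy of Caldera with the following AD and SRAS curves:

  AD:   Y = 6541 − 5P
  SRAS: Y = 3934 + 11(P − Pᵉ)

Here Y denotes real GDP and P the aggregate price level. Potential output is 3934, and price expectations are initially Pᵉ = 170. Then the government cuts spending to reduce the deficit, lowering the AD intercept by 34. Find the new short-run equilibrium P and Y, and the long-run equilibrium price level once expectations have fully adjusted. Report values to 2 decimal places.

AD shifts left: new AD is Y = 6507 − 5P. With Pᵉ = 170, SRAS is Y = 2064 + 11P.
Short run: 6507 − 5P = 2064 + 11P gives 4443 = 16P, so P = 277.69 and Y = 6507 − 5P = 5118.56.
Y = 5118.56 is above potential 3934; expectations adjust and SRAS shifts left until Y = 3934.
Long run: on the new AD curve, 3934 = 6507 − 5P gives P = 514.60.

Short run: P = 277.69, Y = 5118.56. Long run: P = 514.60.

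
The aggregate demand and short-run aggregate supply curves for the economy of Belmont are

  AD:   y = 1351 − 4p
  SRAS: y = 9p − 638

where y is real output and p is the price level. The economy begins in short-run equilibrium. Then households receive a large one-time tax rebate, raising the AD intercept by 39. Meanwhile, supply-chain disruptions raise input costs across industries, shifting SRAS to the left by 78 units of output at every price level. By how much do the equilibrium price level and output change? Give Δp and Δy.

After both shocks: AD is y = 1390 − 4p and SRAS is y = 9p − 716.
Setting them equal: 2106 = 13p, so p = 162.
y = 1390 − 4·162 = 742.
Initially p = 153, y = 739, so Δp = +9 and Δy = +3.

Δp = +9, Δy = +3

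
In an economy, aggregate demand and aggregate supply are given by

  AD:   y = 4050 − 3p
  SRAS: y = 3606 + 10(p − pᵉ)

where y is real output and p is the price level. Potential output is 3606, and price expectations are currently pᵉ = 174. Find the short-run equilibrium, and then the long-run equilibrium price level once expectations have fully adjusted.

Short run: with pᵉ = 174, SRAS is y = 1866 + 10p. Setting AD = SRAS gives 2184 = 13p, so p = 168 and y = 4050 − 3·168 = 3546.
Output 3546 is below potential 3606, so over time expected prices fall and SRAS shifts right until y returns to 3606.
Long run: y = 3606 on the AD curve gives 3606 = 4050 − 3p, so p = 148.

Short run: p = 168, y = 3546. Long run: p = 148.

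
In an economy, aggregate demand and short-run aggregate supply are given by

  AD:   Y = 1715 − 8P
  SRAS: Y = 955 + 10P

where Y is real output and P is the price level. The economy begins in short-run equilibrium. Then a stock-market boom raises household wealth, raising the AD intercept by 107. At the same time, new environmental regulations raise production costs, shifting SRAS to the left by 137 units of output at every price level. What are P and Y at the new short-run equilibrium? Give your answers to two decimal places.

P = 55.78, Y = 1375.78

After both shocks: AD is Y = 1822 − 8P and SRAS is Y = 818 + 10P.
Setting them equal: 1004 = 18P, so P = 55.78.
Substituting into AD, Y = 1375.78.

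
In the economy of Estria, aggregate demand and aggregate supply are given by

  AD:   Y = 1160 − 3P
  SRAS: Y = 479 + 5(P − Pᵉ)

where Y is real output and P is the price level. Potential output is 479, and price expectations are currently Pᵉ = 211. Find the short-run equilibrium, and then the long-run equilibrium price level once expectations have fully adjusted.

Short run: P = 217, Y = 509. Long run: P = 227.

Short run: with Pᵉ = 211, SRAS is Y = 5P − 576. Setting AD = SRAS gives 1736 = 8P, so P = 217 and Y = 1160 − 3·217 = 509.
Output 509 is above potential 479, so over time expected prices rise and SRAS shifts left until Y returns to 479.
Long run: Y = 479 on the AD curve gives 479 = 1160 − 3P, so P = 227.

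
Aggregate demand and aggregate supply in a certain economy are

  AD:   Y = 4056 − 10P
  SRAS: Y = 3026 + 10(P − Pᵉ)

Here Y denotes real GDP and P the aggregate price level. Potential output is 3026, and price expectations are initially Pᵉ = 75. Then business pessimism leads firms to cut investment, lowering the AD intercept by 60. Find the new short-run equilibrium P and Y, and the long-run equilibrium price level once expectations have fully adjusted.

Short run: P = 86, Y = 3136. Long run: P = 97.

AD shifts left: new AD is Y = 3996 − 10P. With Pᵉ = 75, SRAS is Y = 2276 + 10P.
Short run: 3996 − 10P = 2276 + 10P gives 1720 = 20P, so P = 86 and Y = 3996 − 10·86 = 3136.
Y = 3136 is above potential 3026; expectations adjust and SRAS shifts left until Y = 3026.
Long run: on the new AD curve, 3026 = 3996 − 10P gives P = 97.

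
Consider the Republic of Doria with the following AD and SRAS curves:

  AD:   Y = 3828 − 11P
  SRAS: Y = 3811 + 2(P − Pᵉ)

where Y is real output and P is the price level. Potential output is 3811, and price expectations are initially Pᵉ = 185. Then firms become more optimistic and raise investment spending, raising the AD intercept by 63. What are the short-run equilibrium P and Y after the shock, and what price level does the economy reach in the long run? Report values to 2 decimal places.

AD shifts right: new AD is Y = 3891 − 11P. With Pᵉ = 185, SRAS is Y = 3441 + 2P.
Short run: 3891 − 11P = 3441 + 2P gives 450 = 13P, so P = 34.62 and Y = 3891 − 11P = 3510.23.
Y = 3510.23 is below potential 3811; expectations adjust and SRAS shifts right until Y = 3811.
Long run: on the new AD curve, 3811 = 3891 − 11P gives P = 7.27.

Short run: P = 34.62, Y = 3510.23. Long run: P = 7.27.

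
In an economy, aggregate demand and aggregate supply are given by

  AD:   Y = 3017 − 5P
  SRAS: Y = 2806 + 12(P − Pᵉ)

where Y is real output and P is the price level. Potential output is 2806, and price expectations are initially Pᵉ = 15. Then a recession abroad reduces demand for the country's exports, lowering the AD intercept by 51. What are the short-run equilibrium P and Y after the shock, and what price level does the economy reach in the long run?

AD shifts left: new AD is Y = 2966 − 5P. With Pᵉ = 15, SRAS is Y = 2626 + 12P.
Short run: 2966 − 5P = 2626 + 12P gives 340 = 17P, so P = 20 and Y = 2966 − 5·20 = 2866.
Y = 2866 is above potential 2806; expectations adjust and SRAS shifts left until Y = 2806.
Long run: on the new AD curve, 2806 = 2966 − 5P gives P = 32.

Short run: P = 20, Y = 2866. Long run: P = 32.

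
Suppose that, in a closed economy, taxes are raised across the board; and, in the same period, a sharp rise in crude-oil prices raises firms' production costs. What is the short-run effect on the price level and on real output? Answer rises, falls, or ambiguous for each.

The first event is a negative demand shock: AD shifts left, which by itself pushes P down and Y down.
The second is an adverse supply shock: SRAS shifts left, which by itself pushes P up and Y down.
The two shocks push P in opposite directions, so the effect on P is ambiguous. Both shocks push Y down, so Y falls.

Price level: ambiguous; output: falls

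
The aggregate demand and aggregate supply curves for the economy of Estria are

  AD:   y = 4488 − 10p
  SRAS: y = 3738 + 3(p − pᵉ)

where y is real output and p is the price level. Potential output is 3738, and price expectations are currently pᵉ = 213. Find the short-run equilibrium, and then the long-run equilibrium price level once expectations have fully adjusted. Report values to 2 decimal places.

Short run: p = 106.85, y = 3419.54. Long run: p = 75.00.

Short run: with pᵉ = 213, SRAS is y = 3099 + 3p. Setting AD = SRAS gives 1389 = 13p, so p = 106.85 and y = 4488 − 10p = 3419.54.
Output 3419.54 is below potential 3738, so over time expected prices fall and SRAS shifts right until y returns to 3738.
Long run: y = 3738 on the AD curve gives 3738 = 4488 − 10p, so p = 75.00.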